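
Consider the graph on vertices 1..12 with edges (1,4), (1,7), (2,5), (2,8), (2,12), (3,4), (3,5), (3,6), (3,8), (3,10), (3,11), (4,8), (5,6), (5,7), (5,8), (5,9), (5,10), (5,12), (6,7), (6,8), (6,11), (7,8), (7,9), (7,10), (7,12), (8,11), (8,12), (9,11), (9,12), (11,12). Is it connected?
Yes (BFS from 1 visits [1, 4, 7, 3, 8, 5, 6, 9, 10, 12, 11, 2] — all 12 vertices reached)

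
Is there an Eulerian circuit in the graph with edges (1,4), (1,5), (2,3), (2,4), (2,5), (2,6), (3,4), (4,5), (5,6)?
Yes (the graph is connected and all 6 vertices have even degree)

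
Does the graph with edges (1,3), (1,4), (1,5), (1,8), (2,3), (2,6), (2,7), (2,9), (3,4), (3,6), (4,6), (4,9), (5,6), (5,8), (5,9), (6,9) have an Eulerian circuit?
No (2 vertices have odd degree: {6, 7}; Eulerian circuit requires 0)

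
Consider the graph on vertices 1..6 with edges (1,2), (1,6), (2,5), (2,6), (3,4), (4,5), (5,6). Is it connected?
Yes (BFS from 1 visits [1, 2, 6, 5, 4, 3] — all 6 vertices reached)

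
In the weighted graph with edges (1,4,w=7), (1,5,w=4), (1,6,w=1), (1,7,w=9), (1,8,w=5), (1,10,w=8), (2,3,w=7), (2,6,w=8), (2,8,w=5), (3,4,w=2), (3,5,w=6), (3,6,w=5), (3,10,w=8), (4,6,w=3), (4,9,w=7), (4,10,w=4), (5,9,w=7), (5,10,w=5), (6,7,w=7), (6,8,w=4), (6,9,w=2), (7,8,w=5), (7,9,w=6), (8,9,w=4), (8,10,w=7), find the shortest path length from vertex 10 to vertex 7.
12 (path: 10 -> 8 -> 7; weights 7 + 5 = 12)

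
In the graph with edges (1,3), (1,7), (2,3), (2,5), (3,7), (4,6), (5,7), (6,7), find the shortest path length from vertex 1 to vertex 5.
2 (path: 1 -> 7 -> 5, 2 edges)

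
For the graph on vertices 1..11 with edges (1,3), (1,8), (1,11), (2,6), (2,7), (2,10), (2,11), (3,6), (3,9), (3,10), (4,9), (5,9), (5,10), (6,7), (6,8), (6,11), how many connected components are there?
1 (components: {1, 2, 3, 4, 5, 6, 7, 8, 9, 10, 11})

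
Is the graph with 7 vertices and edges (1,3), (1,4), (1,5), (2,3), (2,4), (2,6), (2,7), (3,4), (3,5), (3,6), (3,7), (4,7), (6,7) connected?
Yes (BFS from 1 visits [1, 3, 4, 5, 2, 6, 7] — all 7 vertices reached)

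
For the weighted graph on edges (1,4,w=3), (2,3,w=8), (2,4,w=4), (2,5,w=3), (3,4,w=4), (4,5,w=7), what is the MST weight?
14 (MST edges: (1,4,w=3), (2,4,w=4), (2,5,w=3), (3,4,w=4); sum of weights 3 + 4 + 3 + 4 = 14)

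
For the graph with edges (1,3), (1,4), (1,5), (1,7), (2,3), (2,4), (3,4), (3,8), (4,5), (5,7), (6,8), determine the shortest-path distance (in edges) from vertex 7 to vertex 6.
4 (path: 7 -> 1 -> 3 -> 8 -> 6, 4 edges)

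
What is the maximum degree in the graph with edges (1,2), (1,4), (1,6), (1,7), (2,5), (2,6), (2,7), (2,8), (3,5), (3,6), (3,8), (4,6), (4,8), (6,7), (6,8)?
6 (attained at vertex 6)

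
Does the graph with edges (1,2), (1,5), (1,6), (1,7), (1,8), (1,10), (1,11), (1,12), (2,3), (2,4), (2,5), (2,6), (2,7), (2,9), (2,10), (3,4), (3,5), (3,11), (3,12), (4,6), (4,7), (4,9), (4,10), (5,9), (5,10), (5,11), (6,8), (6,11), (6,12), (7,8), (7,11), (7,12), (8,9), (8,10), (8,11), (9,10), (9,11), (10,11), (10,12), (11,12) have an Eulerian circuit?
No (2 vertices have odd degree: {3, 11}; Eulerian circuit requires 0)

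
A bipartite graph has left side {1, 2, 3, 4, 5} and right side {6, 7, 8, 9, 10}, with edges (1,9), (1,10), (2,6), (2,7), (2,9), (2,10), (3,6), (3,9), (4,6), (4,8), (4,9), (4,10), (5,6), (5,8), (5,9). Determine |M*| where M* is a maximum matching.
5 (matching: (1,10), (2,7), (3,9), (4,8), (5,6); upper bound min(|L|,|R|) = min(5,5) = 5)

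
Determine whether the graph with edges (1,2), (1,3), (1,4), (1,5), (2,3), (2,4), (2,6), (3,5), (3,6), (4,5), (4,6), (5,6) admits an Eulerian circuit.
Yes (the graph is connected and all 6 vertices have even degree)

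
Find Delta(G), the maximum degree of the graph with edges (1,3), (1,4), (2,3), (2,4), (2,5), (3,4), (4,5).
4 (attained at vertex 4)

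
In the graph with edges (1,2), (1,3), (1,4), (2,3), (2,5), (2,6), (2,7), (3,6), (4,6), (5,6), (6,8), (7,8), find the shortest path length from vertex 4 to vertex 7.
3 (path: 4 -> 1 -> 2 -> 7, 3 edges)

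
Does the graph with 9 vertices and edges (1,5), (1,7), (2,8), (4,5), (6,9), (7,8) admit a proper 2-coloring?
Yes. Partition: {1, 3, 4, 8, 9}, {2, 5, 6, 7}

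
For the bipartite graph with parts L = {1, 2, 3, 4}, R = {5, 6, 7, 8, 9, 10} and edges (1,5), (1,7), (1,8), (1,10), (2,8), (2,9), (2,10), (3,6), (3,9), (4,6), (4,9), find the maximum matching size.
4 (matching: (1,10), (2,8), (3,9), (4,6); upper bound min(|L|,|R|) = min(4,6) = 4)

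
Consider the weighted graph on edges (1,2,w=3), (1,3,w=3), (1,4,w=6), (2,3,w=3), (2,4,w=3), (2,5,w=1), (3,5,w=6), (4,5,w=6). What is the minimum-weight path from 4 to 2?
3 (path: 4 -> 2; weights 3 = 3)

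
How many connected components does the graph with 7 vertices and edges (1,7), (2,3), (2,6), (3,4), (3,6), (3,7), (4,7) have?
2 (components: {1, 2, 3, 4, 6, 7}, {5})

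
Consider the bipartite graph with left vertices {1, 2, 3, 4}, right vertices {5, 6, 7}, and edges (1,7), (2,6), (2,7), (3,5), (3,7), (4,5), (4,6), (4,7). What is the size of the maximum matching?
3 (matching: (1,7), (2,6), (3,5); upper bound min(|L|,|R|) = min(4,3) = 3)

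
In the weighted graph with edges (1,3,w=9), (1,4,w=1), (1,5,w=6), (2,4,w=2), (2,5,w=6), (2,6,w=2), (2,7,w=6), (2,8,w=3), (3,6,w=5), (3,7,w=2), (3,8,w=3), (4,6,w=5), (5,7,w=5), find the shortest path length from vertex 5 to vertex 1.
6 (path: 5 -> 1; weights 6 = 6)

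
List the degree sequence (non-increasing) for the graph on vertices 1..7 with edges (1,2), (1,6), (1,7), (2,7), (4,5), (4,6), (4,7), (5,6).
[3, 3, 3, 3, 2, 2, 0] (degrees: deg(1)=3, deg(2)=2, deg(3)=0, deg(4)=3, deg(5)=2, deg(6)=3, deg(7)=3)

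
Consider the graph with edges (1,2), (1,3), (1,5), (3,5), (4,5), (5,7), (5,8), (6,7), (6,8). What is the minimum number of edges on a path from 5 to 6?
2 (path: 5 -> 8 -> 6, 2 edges)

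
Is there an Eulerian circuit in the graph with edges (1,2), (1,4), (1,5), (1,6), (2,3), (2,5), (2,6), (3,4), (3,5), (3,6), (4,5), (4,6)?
Yes (the graph is connected and all 6 vertices have even degree)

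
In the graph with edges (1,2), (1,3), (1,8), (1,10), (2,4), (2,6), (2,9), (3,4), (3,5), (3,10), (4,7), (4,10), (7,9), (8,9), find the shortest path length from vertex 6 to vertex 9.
2 (path: 6 -> 2 -> 9, 2 edges)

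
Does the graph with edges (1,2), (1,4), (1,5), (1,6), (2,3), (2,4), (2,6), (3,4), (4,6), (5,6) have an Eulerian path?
Yes — and in fact it has an Eulerian circuit (the graph is connected and all 6 vertices have even degree)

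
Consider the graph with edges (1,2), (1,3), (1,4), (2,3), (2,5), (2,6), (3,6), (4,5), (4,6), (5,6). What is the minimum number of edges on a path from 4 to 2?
2 (path: 4 -> 1 -> 2, 2 edges)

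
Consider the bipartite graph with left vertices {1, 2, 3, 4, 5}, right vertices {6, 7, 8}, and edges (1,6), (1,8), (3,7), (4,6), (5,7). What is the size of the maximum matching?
3 (matching: (1,8), (3,7), (4,6); upper bound min(|L|,|R|) = min(5,3) = 3)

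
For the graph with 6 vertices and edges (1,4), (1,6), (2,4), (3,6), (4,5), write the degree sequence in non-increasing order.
[3, 2, 2, 1, 1, 1] (degrees: deg(1)=2, deg(2)=1, deg(3)=1, deg(4)=3, deg(5)=1, deg(6)=2)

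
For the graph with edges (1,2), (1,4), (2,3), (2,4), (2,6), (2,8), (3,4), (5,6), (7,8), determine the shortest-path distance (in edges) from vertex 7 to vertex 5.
4 (path: 7 -> 8 -> 2 -> 6 -> 5, 4 edges)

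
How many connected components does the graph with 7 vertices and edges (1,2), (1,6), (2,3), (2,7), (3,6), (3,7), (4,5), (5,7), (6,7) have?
1 (components: {1, 2, 3, 4, 5, 6, 7})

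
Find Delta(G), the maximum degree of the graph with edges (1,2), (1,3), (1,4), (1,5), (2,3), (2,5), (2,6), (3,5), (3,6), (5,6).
4 (attained at vertices 1, 2, 3, 5)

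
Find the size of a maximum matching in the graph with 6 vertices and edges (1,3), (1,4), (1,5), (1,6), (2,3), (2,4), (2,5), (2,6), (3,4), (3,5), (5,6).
3 (matching: (1,4), (2,6), (3,5); upper bound floor(n/2) = floor(6/2) = 3)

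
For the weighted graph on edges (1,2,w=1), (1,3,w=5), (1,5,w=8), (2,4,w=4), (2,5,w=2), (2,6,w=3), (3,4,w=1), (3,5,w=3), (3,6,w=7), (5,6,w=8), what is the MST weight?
10 (MST edges: (1,2,w=1), (2,5,w=2), (2,6,w=3), (3,4,w=1), (3,5,w=3); sum of weights 1 + 2 + 3 + 1 + 3 = 10)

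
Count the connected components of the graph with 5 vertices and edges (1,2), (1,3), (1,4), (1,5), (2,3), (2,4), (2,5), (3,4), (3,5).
1 (components: {1, 2, 3, 4, 5})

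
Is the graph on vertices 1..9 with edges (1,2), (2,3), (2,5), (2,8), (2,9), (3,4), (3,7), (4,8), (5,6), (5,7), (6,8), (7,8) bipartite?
Yes. Partition: {1, 3, 5, 8, 9}, {2, 4, 6, 7}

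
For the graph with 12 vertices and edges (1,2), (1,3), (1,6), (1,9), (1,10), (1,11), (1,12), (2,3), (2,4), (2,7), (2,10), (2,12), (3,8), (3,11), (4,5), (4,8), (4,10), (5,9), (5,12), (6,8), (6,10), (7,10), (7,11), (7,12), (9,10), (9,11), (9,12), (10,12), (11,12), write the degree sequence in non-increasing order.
[7, 7, 7, 6, 5, 5, 4, 4, 4, 3, 3, 3] (degrees: deg(1)=7, deg(2)=6, deg(3)=4, deg(4)=4, deg(5)=3, deg(6)=3, deg(7)=4, deg(8)=3, deg(9)=5, deg(10)=7, deg(11)=5, deg(12)=7)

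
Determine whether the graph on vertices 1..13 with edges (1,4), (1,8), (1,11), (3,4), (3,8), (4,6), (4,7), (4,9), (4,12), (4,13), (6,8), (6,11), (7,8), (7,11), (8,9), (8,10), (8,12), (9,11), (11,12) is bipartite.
Yes. Partition: {1, 2, 3, 5, 6, 7, 9, 10, 12, 13}, {4, 8, 11}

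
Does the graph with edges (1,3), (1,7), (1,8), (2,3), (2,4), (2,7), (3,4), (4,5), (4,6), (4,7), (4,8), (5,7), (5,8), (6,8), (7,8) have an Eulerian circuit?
No (6 vertices have odd degree: {1, 2, 3, 5, 7, 8}; Eulerian circuit requires 0)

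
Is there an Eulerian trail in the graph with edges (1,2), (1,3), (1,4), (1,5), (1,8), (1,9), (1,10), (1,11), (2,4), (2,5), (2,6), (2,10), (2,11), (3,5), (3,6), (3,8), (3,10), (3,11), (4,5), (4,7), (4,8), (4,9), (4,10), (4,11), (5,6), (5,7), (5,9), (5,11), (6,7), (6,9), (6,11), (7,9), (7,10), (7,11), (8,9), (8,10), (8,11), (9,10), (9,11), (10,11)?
Yes — and in fact it has an Eulerian circuit (the graph is connected and all 11 vertices have even degree)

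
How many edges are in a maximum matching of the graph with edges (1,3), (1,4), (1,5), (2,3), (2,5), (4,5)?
2 (matching: (1,3), (4,5); upper bound floor(n/2) = floor(5/2) = 2)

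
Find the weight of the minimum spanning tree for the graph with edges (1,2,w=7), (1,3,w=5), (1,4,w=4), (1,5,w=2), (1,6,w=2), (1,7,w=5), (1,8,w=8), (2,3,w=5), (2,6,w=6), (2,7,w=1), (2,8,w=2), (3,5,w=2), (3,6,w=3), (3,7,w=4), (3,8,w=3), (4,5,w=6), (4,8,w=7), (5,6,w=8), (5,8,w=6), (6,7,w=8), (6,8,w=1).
14 (MST edges: (1,4,w=4), (1,5,w=2), (1,6,w=2), (2,7,w=1), (2,8,w=2), (3,5,w=2), (6,8,w=1); sum of weights 4 + 2 + 2 + 1 + 2 + 2 + 1 = 14)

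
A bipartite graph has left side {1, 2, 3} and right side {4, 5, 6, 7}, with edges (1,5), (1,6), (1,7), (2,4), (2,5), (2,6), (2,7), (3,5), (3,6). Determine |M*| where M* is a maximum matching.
3 (matching: (1,7), (2,6), (3,5); upper bound min(|L|,|R|) = min(3,4) = 3)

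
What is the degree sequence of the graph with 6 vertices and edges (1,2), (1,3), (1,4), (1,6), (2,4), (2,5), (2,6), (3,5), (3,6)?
[4, 4, 3, 3, 2, 2] (degrees: deg(1)=4, deg(2)=4, deg(3)=3, deg(4)=2, deg(5)=2, deg(6)=3)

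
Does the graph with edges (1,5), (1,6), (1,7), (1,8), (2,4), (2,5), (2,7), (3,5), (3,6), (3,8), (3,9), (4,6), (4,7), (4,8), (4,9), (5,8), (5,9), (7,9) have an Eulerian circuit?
No (4 vertices have odd degree: {2, 4, 5, 6}; Eulerian circuit requires 0)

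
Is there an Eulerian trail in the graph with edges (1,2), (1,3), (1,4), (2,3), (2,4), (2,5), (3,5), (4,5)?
No (4 vertices have odd degree: {1, 3, 4, 5}; Eulerian path requires 0 or 2)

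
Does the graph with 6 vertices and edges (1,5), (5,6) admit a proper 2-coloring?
Yes. Partition: {1, 2, 3, 4, 6}, {5}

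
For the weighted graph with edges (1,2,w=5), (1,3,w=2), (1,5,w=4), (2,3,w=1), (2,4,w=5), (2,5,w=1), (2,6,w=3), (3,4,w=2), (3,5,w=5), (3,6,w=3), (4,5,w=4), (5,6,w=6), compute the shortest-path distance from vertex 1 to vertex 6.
5 (path: 1 -> 3 -> 6; weights 2 + 3 = 5)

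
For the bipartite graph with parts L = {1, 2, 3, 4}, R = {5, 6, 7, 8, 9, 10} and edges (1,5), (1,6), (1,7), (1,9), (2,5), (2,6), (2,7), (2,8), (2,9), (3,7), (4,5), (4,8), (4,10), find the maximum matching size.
4 (matching: (1,9), (2,8), (3,7), (4,10); upper bound min(|L|,|R|) = min(4,6) = 4)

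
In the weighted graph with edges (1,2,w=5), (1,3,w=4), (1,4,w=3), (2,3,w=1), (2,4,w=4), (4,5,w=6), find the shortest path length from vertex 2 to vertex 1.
5 (path: 2 -> 1; weights 5 = 5)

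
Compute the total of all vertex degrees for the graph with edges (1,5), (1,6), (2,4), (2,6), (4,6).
10 (handshake: sum of degrees = 2|E| = 2 x 5 = 10)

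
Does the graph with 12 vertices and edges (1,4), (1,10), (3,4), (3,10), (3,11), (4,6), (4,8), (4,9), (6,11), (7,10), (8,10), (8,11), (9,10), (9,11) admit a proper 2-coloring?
Yes. Partition: {1, 2, 3, 5, 6, 7, 8, 9, 12}, {4, 10, 11}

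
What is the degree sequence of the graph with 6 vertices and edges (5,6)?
[1, 1, 0, 0, 0, 0] (degrees: deg(1)=0, deg(2)=0, deg(3)=0, deg(4)=0, deg(5)=1, deg(6)=1)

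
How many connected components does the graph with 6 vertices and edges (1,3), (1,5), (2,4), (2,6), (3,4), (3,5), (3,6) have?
1 (components: {1, 2, 3, 4, 5, 6})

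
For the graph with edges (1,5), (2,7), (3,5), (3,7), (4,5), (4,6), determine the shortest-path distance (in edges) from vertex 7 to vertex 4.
3 (path: 7 -> 3 -> 5 -> 4, 3 edges)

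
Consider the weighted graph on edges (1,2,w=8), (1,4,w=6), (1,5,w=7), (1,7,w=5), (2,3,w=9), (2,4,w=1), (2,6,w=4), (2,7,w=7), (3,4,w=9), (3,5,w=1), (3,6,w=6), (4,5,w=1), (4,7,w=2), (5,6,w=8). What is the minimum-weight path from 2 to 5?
2 (path: 2 -> 4 -> 5; weights 1 + 1 = 2)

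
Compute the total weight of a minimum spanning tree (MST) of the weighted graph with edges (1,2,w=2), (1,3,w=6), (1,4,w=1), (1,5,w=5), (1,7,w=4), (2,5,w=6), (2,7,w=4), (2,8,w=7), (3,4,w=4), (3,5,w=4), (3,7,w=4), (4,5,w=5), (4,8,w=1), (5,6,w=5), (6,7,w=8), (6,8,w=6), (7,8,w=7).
21 (MST edges: (1,2,w=2), (1,4,w=1), (1,7,w=4), (3,4,w=4), (3,5,w=4), (4,8,w=1), (5,6,w=5); sum of weights 2 + 1 + 4 + 4 + 4 + 1 + 5 = 21)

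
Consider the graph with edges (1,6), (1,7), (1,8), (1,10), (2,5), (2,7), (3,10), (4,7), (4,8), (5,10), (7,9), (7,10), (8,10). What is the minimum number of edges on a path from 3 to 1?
2 (path: 3 -> 10 -> 1, 2 edges)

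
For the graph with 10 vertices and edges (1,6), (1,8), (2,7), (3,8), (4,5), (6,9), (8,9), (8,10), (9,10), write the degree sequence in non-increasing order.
[4, 3, 2, 2, 2, 1, 1, 1, 1, 1] (degrees: deg(1)=2, deg(2)=1, deg(3)=1, deg(4)=1, deg(5)=1, deg(6)=2, deg(7)=1, deg(8)=4, deg(9)=3, deg(10)=2)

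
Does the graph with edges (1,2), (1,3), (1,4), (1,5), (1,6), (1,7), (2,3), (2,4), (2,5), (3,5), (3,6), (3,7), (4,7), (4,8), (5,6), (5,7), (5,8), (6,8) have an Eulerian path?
Yes (the graph is connected and exactly 2 vertices have odd degree: {3, 8}; any Eulerian path must start and end at those)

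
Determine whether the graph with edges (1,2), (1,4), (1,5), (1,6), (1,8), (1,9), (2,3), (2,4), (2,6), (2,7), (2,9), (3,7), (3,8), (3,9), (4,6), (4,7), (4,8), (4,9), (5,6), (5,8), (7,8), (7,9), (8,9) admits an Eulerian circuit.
No (2 vertices have odd degree: {5, 7}; Eulerian circuit requires 0)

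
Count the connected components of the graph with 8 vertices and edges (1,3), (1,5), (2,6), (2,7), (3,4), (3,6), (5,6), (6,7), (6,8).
1 (components: {1, 2, 3, 4, 5, 6, 7, 8})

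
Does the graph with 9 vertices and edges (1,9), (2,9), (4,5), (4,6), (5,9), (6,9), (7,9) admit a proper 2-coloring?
Yes. Partition: {1, 2, 3, 5, 6, 7, 8}, {4, 9}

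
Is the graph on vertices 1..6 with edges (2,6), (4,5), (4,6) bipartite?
Yes. Partition: {1, 2, 3, 4}, {5, 6}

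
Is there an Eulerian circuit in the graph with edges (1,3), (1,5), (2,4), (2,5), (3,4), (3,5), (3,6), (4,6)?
No (2 vertices have odd degree: {4, 5}; Eulerian circuit requires 0)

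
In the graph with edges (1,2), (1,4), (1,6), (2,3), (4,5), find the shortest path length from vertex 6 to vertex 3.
3 (path: 6 -> 1 -> 2 -> 3, 3 edges)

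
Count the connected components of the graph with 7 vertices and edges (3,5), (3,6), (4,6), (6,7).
3 (components: {1}, {2}, {3, 4, 5, 6, 7})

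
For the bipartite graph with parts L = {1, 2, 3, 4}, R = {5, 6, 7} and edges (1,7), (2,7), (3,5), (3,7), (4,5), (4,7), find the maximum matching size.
2 (matching: (1,7), (3,5); upper bound min(|L|,|R|) = min(4,3) = 3)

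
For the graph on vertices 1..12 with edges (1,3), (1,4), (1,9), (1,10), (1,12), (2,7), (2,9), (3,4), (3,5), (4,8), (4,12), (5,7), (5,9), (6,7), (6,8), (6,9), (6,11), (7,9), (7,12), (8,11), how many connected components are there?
1 (components: {1, 2, 3, 4, 5, 6, 7, 8, 9, 10, 11, 12})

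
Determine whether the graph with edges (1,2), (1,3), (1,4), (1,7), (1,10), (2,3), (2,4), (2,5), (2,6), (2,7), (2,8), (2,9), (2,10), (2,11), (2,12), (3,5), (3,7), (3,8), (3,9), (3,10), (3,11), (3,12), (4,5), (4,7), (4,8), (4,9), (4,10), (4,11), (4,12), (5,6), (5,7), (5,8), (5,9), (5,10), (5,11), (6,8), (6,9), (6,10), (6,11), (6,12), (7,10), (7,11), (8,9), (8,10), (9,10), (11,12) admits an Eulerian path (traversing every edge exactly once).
No (12 vertices have odd degree: {1, 2, 3, 4, 5, 6, 7, 8, 9, 10, 11, 12}; Eulerian path requires 0 or 2)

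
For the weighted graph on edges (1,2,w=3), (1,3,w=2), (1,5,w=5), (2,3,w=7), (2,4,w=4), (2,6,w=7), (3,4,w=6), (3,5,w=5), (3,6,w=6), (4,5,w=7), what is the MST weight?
20 (MST edges: (1,2,w=3), (1,3,w=2), (1,5,w=5), (2,4,w=4), (3,6,w=6); sum of weights 3 + 2 + 5 + 4 + 6 = 20)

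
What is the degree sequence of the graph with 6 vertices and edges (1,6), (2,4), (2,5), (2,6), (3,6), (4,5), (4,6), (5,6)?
[5, 3, 3, 3, 1, 1] (degrees: deg(1)=1, deg(2)=3, deg(3)=1, deg(4)=3, deg(5)=3, deg(6)=5)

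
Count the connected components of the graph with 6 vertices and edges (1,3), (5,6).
4 (components: {1, 3}, {2}, {4}, {5, 6})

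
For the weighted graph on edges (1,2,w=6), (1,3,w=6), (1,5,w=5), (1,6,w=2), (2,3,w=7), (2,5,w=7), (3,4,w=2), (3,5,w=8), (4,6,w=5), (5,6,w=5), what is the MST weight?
20 (MST edges: (1,2,w=6), (1,5,w=5), (1,6,w=2), (3,4,w=2), (4,6,w=5); sum of weights 6 + 5 + 2 + 2 + 5 = 20)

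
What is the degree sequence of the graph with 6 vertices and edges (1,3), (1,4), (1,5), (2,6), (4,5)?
[3, 2, 2, 1, 1, 1] (degrees: deg(1)=3, deg(2)=1, deg(3)=1, deg(4)=2, deg(5)=2, deg(6)=1)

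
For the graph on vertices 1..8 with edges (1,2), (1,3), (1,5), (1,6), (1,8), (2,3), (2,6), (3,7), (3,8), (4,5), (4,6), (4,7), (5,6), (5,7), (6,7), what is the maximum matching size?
4 (matching: (1,5), (2,6), (3,8), (4,7); upper bound floor(n/2) = floor(8/2) = 4)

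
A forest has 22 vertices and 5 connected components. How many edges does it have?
17 (Each of the 5 component trees on V_i vertices has V_i - 1 edges; summing gives V - C = 22 - 5 = 17)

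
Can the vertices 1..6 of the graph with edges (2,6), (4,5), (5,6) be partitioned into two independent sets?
Yes. Partition: {1, 2, 3, 5}, {4, 6}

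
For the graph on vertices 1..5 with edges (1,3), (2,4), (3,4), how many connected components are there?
2 (components: {1, 2, 3, 4}, {5})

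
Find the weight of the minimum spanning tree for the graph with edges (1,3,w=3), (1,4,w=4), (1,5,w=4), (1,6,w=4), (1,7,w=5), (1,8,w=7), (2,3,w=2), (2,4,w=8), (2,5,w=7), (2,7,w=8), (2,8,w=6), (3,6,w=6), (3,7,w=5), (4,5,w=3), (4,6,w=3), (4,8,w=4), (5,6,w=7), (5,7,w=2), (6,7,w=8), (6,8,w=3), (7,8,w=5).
20 (MST edges: (1,3,w=3), (1,5,w=4), (2,3,w=2), (4,5,w=3), (4,6,w=3), (5,7,w=2), (6,8,w=3); sum of weights 3 + 4 + 2 + 3 + 3 + 2 + 3 = 20)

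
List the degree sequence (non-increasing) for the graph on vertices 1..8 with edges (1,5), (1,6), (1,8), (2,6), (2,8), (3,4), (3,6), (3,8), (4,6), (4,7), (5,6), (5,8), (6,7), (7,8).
[6, 5, 3, 3, 3, 3, 3, 2] (degrees: deg(1)=3, deg(2)=2, deg(3)=3, deg(4)=3, deg(5)=3, deg(6)=6, deg(7)=3, deg(8)=5)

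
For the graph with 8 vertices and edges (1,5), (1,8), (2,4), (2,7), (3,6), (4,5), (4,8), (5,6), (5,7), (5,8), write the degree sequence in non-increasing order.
[5, 3, 3, 2, 2, 2, 2, 1] (degrees: deg(1)=2, deg(2)=2, deg(3)=1, deg(4)=3, deg(5)=5, deg(6)=2, deg(7)=2, deg(8)=3)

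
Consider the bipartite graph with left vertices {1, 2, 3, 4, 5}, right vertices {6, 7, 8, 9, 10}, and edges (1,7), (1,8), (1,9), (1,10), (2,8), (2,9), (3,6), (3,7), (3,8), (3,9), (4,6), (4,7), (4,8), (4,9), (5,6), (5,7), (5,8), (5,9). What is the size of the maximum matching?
5 (matching: (1,10), (2,9), (3,8), (4,7), (5,6); upper bound min(|L|,|R|) = min(5,5) = 5)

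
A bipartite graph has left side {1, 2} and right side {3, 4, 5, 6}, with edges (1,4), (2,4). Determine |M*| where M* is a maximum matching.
1 (matching: (1,4); upper bound min(|L|,|R|) = min(2,4) = 2)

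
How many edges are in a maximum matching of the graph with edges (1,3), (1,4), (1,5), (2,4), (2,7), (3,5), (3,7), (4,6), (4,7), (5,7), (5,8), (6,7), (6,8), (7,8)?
4 (matching: (1,3), (2,4), (5,7), (6,8); upper bound floor(n/2) = floor(8/2) = 4)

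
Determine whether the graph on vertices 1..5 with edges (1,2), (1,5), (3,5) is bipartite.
Yes. Partition: {1, 3, 4}, {2, 5}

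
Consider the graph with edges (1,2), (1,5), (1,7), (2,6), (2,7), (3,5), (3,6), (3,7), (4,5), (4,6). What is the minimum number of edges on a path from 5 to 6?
2 (path: 5 -> 4 -> 6, 2 edges)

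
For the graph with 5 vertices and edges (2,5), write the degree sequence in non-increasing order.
[1, 1, 0, 0, 0] (degrees: deg(1)=0, deg(2)=1, deg(3)=0, deg(4)=0, deg(5)=1)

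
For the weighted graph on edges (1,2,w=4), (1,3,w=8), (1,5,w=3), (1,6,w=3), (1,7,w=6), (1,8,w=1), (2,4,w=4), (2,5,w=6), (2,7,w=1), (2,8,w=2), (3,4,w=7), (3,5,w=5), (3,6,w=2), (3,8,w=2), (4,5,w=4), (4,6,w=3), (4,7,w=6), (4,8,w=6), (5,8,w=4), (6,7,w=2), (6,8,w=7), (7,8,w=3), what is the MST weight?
14 (MST edges: (1,5,w=3), (1,8,w=1), (2,7,w=1), (2,8,w=2), (3,6,w=2), (3,8,w=2), (4,6,w=3); sum of weights 3 + 1 + 1 + 2 + 2 + 2 + 3 = 14)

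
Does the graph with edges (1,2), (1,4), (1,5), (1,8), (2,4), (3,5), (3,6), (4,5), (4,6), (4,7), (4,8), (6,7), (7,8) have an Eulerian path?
No (4 vertices have odd degree: {5, 6, 7, 8}; Eulerian path requires 0 or 2)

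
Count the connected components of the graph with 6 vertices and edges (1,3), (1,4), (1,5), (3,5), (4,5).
3 (components: {1, 3, 4, 5}, {2}, {6})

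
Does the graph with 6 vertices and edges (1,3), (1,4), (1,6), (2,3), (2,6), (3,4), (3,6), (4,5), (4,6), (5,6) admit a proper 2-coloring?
No (odd cycle of length 3: 4 -> 1 -> 3 -> 4)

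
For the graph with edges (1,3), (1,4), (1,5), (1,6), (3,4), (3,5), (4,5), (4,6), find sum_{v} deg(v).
16 (handshake: sum of degrees = 2|E| = 2 x 8 = 16)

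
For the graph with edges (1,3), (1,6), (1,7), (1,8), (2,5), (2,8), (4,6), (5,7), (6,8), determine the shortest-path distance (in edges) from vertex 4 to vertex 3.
3 (path: 4 -> 6 -> 1 -> 3, 3 edges)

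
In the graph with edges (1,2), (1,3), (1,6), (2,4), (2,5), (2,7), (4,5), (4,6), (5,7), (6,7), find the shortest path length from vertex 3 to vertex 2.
2 (path: 3 -> 1 -> 2, 2 edges)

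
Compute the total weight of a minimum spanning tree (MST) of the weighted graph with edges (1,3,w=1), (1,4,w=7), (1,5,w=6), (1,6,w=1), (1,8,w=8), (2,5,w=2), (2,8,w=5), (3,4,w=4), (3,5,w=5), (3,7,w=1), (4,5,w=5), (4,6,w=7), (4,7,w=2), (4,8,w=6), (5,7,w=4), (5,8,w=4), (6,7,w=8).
15 (MST edges: (1,3,w=1), (1,6,w=1), (2,5,w=2), (3,7,w=1), (4,7,w=2), (5,7,w=4), (5,8,w=4); sum of weights 1 + 1 + 2 + 1 + 2 + 4 + 4 = 15)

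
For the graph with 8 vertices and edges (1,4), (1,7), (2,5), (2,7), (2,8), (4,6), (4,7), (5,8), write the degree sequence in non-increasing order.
[3, 3, 3, 2, 2, 2, 1, 0] (degrees: deg(1)=2, deg(2)=3, deg(3)=0, deg(4)=3, deg(5)=2, deg(6)=1, deg(7)=3, deg(8)=2)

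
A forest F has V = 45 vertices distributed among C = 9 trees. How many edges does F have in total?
36 (Each of the 9 component trees on V_i vertices has V_i - 1 edges; summing gives V - C = 45 - 9 = 36)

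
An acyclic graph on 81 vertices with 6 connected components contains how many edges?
75 (Each of the 6 component trees on V_i vertices has V_i - 1 edges; summing gives V - C = 81 - 6 = 75)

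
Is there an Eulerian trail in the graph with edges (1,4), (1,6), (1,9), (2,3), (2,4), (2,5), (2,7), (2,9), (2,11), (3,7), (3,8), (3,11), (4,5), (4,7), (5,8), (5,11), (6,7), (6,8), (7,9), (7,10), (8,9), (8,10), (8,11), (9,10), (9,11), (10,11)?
Yes (the graph is connected and exactly 2 vertices have odd degree: {1, 6}; any Eulerian path must start and end at those)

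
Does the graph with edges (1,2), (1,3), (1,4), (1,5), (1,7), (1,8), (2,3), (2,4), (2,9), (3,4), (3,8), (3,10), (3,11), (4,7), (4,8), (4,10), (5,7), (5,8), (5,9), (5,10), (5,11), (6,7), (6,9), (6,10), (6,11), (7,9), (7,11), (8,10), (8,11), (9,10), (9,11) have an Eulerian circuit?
Yes (the graph is connected and all 11 vertices have even degree)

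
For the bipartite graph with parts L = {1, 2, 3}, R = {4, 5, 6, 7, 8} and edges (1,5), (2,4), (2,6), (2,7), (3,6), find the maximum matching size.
3 (matching: (1,5), (2,7), (3,6); upper bound min(|L|,|R|) = min(3,5) = 3)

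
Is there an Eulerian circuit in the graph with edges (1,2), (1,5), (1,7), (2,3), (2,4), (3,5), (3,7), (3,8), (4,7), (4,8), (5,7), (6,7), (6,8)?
No (6 vertices have odd degree: {1, 2, 4, 5, 7, 8}; Eulerian circuit requires 0)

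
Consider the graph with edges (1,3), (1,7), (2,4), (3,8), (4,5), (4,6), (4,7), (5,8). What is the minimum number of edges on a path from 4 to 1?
2 (path: 4 -> 7 -> 1, 2 edges)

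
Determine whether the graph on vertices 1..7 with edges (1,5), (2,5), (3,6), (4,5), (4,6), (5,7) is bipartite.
Yes. Partition: {1, 2, 3, 4, 7}, {5, 6}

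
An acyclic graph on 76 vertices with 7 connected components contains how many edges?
69 (Each of the 7 component trees on V_i vertices has V_i - 1 edges; summing gives V - C = 76 - 7 = 69)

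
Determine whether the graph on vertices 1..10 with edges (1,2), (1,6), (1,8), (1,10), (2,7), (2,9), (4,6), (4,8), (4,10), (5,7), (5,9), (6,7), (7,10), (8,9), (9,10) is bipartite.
Yes. Partition: {1, 3, 4, 7, 9}, {2, 5, 6, 8, 10}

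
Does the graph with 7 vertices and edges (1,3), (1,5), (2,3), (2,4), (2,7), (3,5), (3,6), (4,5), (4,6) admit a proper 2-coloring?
No (odd cycle of length 3: 3 -> 1 -> 5 -> 3)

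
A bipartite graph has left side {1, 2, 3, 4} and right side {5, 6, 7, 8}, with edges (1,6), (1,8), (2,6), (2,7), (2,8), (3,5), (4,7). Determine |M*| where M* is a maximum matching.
4 (matching: (1,8), (2,6), (3,5), (4,7); upper bound min(|L|,|R|) = min(4,4) = 4)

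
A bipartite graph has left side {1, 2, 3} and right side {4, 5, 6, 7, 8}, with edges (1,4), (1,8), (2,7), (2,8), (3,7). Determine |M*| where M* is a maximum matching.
3 (matching: (1,4), (2,8), (3,7); upper bound min(|L|,|R|) = min(3,5) = 3)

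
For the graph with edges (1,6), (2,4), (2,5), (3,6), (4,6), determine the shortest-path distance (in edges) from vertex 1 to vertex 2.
3 (path: 1 -> 6 -> 4 -> 2, 3 edges)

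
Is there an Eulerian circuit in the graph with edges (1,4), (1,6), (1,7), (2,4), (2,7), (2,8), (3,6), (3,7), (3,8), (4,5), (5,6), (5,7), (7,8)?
No (8 vertices have odd degree: {1, 2, 3, 4, 5, 6, 7, 8}; Eulerian circuit requires 0)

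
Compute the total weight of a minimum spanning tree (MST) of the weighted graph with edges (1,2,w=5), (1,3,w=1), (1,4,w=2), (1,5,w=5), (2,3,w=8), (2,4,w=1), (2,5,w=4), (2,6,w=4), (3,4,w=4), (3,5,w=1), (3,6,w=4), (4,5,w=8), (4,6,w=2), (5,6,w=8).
7 (MST edges: (1,3,w=1), (1,4,w=2), (2,4,w=1), (3,5,w=1), (4,6,w=2); sum of weights 1 + 2 + 1 + 1 + 2 = 7)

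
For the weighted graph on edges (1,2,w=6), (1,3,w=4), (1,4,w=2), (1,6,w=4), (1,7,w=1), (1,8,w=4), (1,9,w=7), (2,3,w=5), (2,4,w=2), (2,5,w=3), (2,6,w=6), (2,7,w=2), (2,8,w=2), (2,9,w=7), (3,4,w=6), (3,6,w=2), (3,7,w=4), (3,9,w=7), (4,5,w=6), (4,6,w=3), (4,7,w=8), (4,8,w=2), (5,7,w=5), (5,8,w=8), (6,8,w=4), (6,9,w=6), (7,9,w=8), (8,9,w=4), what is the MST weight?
19 (MST edges: (1,4,w=2), (1,7,w=1), (2,4,w=2), (2,5,w=3), (2,8,w=2), (3,6,w=2), (4,6,w=3), (8,9,w=4); sum of weights 2 + 1 + 2 + 3 + 2 + 2 + 3 + 4 = 19)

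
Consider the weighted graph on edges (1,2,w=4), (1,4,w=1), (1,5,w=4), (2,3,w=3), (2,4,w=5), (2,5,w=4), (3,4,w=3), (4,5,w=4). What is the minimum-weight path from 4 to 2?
5 (path: 4 -> 2; weights 5 = 5)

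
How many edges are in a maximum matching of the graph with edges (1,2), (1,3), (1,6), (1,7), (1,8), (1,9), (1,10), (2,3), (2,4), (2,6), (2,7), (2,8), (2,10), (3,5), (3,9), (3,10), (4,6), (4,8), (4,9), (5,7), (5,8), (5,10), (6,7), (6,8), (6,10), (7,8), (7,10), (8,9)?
5 (matching: (1,8), (2,10), (3,5), (4,9), (6,7); upper bound floor(n/2) = floor(10/2) = 5)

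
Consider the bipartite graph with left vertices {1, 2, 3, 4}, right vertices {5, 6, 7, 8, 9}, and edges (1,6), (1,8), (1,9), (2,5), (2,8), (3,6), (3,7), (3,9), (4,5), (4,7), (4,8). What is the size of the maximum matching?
4 (matching: (1,9), (2,8), (3,6), (4,7); upper bound min(|L|,|R|) = min(4,5) = 4)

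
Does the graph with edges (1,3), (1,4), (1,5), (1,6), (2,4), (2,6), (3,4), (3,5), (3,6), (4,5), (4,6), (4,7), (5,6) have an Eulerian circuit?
No (2 vertices have odd degree: {6, 7}; Eulerian circuit requires 0)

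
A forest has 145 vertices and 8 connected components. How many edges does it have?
137 (Each of the 8 component trees on V_i vertices has V_i - 1 edges; summing gives V - C = 145 - 8 = 137)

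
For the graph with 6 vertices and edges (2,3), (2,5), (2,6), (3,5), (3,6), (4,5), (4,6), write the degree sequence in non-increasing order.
[3, 3, 3, 3, 2, 0] (degrees: deg(1)=0, deg(2)=3, deg(3)=3, deg(4)=2, deg(5)=3, deg(6)=3)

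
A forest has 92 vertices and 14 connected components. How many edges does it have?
78 (Each of the 14 component trees on V_i vertices has V_i - 1 edges; summing gives V - C = 92 - 14 = 78)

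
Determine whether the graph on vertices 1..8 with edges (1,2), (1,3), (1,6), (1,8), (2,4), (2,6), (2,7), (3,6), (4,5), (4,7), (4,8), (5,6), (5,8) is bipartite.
No (odd cycle of length 3: 2 -> 1 -> 6 -> 2)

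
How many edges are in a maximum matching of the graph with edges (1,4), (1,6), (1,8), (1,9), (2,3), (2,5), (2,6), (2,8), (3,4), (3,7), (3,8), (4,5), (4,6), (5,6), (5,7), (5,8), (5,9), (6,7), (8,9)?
4 (matching: (1,9), (2,6), (3,8), (5,7); upper bound floor(n/2) = floor(9/2) = 4)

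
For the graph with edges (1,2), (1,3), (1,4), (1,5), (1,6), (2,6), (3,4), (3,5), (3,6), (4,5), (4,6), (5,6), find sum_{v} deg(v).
24 (handshake: sum of degrees = 2|E| = 2 x 12 = 24)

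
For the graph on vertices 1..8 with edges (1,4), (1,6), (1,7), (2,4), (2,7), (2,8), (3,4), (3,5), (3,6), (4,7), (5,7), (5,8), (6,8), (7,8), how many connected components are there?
1 (components: {1, 2, 3, 4, 5, 6, 7, 8})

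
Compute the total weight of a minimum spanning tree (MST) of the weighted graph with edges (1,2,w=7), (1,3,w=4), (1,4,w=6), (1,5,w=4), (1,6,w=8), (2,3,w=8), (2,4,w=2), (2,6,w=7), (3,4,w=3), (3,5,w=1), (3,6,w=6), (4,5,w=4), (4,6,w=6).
16 (MST edges: (1,3,w=4), (2,4,w=2), (3,4,w=3), (3,5,w=1), (3,6,w=6); sum of weights 4 + 2 + 3 + 1 + 6 = 16)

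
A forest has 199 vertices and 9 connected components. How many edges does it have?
190 (Each of the 9 component trees on V_i vertices has V_i - 1 edges; summing gives V - C = 199 - 9 = 190)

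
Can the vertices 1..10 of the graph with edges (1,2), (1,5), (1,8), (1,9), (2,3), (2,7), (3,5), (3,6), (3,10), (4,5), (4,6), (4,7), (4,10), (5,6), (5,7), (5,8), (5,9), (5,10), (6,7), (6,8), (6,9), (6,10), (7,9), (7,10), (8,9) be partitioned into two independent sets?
No (odd cycle of length 3: 5 -> 1 -> 9 -> 5)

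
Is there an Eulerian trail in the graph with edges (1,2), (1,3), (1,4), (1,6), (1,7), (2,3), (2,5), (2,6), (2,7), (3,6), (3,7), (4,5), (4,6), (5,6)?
No (6 vertices have odd degree: {1, 2, 4, 5, 6, 7}; Eulerian path requires 0 or 2)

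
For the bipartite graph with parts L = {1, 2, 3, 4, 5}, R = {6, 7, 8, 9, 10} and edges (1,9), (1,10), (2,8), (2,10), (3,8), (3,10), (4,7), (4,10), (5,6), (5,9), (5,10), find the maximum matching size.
5 (matching: (1,9), (2,8), (3,10), (4,7), (5,6); upper bound min(|L|,|R|) = min(5,5) = 5)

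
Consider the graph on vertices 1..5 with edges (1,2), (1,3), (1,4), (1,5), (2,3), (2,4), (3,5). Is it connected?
Yes (BFS from 1 visits [1, 2, 3, 4, 5] — all 5 vertices reached)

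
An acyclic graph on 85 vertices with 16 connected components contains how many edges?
69 (Each of the 16 component trees on V_i vertices has V_i - 1 edges; summing gives V - C = 85 - 16 = 69)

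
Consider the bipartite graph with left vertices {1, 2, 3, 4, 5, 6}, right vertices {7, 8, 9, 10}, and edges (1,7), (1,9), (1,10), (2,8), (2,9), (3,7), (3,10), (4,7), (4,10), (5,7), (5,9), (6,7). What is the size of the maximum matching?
4 (matching: (1,10), (2,8), (3,7), (5,9); upper bound min(|L|,|R|) = min(6,4) = 4)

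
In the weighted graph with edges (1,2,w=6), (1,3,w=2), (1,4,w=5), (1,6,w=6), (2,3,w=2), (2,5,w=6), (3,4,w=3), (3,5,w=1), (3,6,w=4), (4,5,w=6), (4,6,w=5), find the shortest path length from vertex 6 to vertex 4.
5 (path: 6 -> 4; weights 5 = 5)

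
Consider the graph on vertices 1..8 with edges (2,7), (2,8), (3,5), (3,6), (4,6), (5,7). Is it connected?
No, it has 2 components: {1}, {2, 3, 4, 5, 6, 7, 8}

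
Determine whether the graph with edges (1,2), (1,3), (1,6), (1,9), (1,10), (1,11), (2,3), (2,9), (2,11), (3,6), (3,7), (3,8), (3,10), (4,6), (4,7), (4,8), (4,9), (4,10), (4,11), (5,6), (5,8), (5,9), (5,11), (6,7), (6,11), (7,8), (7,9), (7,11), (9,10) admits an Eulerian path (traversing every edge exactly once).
Yes — and in fact it has an Eulerian circuit (the graph is connected and all 11 vertices have even degree)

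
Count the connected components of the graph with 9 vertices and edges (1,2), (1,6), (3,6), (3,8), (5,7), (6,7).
3 (components: {1, 2, 3, 5, 6, 7, 8}, {4}, {9})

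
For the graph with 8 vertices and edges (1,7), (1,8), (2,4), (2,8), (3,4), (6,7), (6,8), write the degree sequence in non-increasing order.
[3, 2, 2, 2, 2, 2, 1, 0] (degrees: deg(1)=2, deg(2)=2, deg(3)=1, deg(4)=2, deg(5)=0, deg(6)=2, deg(7)=2, deg(8)=3)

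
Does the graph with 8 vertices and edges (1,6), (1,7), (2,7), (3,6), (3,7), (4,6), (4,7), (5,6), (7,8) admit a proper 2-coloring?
Yes. Partition: {1, 2, 3, 4, 5, 8}, {6, 7}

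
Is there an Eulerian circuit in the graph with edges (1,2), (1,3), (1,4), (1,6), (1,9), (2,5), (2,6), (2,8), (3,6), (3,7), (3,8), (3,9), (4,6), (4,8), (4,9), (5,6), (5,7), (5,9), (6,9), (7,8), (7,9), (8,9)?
No (4 vertices have odd degree: {1, 3, 8, 9}; Eulerian circuit requires 0)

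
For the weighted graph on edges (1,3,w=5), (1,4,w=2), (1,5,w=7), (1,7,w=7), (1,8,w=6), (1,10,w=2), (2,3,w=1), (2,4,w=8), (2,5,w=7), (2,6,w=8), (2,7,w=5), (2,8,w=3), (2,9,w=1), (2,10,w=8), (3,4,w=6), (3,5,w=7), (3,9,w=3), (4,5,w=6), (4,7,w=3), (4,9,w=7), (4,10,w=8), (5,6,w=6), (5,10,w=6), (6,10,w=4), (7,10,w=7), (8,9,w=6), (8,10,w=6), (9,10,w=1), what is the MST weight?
23 (MST edges: (1,4,w=2), (1,10,w=2), (2,3,w=1), (2,8,w=3), (2,9,w=1), (4,5,w=6), (4,7,w=3), (6,10,w=4), (9,10,w=1); sum of weights 2 + 2 + 1 + 3 + 1 + 6 + 3 + 4 + 1 = 23)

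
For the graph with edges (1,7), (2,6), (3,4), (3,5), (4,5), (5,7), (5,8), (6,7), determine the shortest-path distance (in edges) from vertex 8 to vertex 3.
2 (path: 8 -> 5 -> 3, 2 edges)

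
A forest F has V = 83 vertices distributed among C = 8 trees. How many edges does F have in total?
75 (Each of the 8 component trees on V_i vertices has V_i - 1 edges; summing gives V - C = 83 - 8 = 75)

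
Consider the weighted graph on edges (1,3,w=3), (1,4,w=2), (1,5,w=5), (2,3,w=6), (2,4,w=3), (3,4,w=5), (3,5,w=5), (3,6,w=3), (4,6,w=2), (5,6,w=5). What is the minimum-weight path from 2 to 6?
5 (path: 2 -> 4 -> 6; weights 3 + 2 = 5)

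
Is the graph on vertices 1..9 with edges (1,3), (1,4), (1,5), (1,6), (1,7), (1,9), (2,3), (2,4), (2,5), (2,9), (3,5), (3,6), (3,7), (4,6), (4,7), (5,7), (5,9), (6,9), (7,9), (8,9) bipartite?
No (odd cycle of length 3: 3 -> 1 -> 6 -> 3)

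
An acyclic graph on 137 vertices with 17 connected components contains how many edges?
120 (Each of the 17 component trees on V_i vertices has V_i - 1 edges; summing gives V - C = 137 - 17 = 120)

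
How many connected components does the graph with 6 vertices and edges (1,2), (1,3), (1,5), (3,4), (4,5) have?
2 (components: {1, 2, 3, 4, 5}, {6})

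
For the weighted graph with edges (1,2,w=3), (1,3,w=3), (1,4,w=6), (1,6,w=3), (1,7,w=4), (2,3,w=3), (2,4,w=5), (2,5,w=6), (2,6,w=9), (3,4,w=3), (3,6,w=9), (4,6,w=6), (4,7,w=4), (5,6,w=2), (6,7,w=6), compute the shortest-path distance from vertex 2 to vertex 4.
5 (path: 2 -> 4; weights 5 = 5)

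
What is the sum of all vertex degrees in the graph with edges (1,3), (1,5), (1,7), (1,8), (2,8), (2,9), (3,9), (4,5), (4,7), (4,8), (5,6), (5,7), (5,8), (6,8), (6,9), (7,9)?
32 (handshake: sum of degrees = 2|E| = 2 x 16 = 32)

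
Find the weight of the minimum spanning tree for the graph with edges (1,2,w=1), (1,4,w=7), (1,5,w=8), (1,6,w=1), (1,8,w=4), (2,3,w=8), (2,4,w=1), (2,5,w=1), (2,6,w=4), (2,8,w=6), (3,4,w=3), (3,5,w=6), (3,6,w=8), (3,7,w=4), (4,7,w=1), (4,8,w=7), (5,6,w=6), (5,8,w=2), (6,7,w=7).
10 (MST edges: (1,2,w=1), (1,6,w=1), (2,4,w=1), (2,5,w=1), (3,4,w=3), (4,7,w=1), (5,8,w=2); sum of weights 1 + 1 + 1 + 1 + 3 + 1 + 2 = 10)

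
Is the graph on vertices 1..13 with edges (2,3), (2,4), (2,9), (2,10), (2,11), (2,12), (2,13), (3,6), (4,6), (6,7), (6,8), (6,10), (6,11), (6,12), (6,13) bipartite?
Yes. Partition: {1, 2, 5, 6}, {3, 4, 7, 8, 9, 10, 11, 12, 13}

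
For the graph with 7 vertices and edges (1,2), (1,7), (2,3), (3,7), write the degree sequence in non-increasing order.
[2, 2, 2, 2, 0, 0, 0] (degrees: deg(1)=2, deg(2)=2, deg(3)=2, deg(4)=0, deg(5)=0, deg(6)=0, deg(7)=2)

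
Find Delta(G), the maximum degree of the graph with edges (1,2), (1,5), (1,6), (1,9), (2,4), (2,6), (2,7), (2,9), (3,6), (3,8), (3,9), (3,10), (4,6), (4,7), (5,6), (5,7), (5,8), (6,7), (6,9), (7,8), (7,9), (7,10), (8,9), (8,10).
7 (attained at vertices 6, 7)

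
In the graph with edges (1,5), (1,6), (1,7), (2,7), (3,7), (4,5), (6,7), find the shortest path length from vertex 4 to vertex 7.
3 (path: 4 -> 5 -> 1 -> 7, 3 edges)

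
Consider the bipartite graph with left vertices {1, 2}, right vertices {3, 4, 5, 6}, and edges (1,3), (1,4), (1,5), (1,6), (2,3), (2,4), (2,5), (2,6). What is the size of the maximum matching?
2 (matching: (1,6), (2,5); upper bound min(|L|,|R|) = min(2,4) = 2)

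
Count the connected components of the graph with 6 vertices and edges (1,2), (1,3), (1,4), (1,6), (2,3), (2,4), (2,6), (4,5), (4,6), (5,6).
1 (components: {1, 2, 3, 4, 5, 6})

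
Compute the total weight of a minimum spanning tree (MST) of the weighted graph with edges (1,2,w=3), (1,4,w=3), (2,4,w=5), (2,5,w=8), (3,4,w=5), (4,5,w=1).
12 (MST edges: (1,2,w=3), (1,4,w=3), (3,4,w=5), (4,5,w=1); sum of weights 3 + 3 + 5 + 1 = 12)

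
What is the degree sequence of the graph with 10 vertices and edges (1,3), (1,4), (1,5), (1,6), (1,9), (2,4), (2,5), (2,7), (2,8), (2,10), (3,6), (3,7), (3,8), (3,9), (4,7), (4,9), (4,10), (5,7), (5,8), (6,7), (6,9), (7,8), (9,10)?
[6, 5, 5, 5, 5, 5, 4, 4, 4, 3] (degrees: deg(1)=5, deg(2)=5, deg(3)=5, deg(4)=5, deg(5)=4, deg(6)=4, deg(7)=6, deg(8)=4, deg(9)=5, deg(10)=3)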